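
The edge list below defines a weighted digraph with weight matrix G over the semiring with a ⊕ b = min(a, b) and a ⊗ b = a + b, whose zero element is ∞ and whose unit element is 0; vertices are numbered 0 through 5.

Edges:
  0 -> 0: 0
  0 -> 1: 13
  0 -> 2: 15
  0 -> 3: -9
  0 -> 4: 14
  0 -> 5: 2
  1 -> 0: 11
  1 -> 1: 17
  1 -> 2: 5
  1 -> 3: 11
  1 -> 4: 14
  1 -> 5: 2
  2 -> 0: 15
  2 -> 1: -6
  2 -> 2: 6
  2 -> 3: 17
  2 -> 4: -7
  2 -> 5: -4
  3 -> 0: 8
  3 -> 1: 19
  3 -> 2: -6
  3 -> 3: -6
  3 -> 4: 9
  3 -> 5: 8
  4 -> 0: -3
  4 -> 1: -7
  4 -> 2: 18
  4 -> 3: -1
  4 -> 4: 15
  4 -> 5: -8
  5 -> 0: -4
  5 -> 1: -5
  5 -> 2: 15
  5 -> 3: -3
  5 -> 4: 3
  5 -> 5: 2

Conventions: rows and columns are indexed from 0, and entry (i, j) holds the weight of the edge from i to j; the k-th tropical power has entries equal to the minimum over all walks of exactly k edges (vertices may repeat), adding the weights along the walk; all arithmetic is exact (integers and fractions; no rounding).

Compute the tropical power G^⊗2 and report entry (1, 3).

G^⊗2:
  [-2, -3, -15, -15, 0, -1]
  [-2, -3, 5, -1, -2, 1]
  [-10, -14, -1, -8, -1, -15]
  [2, -12, -12, -12, -13, -10]
  [-12, -13, -7, -12, -5, -6]
  [-4, -4, -9, -13, 5, -5]
Key observation: the optimum is the walk 1->5->3, with weight 2 + (-3) = -1.
Optimal value attained by: walk 1->5->3.
Answer: (G^⊗2)[1][3] = -1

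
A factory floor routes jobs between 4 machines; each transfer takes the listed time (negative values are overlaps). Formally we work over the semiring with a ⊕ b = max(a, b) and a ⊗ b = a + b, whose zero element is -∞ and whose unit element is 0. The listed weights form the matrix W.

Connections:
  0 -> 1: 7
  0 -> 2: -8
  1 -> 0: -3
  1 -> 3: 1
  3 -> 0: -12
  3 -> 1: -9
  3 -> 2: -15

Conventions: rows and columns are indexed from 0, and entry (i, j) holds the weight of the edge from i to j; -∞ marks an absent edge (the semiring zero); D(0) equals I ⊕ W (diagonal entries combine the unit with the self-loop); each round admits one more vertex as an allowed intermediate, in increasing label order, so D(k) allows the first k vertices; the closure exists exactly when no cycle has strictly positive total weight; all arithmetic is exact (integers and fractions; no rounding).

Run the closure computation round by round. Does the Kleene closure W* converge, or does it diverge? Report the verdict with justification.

D(0):
  [0, 7, -8, -∞]
  [-3, 0, -∞, 1]
  [-∞, -∞, 0, -∞]
  [-12, -9, -15, 0]
Detection: at round 1, diagonal entry (1, 1) turns strictly positive.
Key observation: the cycle 1->0->1 has total weight (-3) + 7, which is strictly positive.
Answer: DIVERGES — positive cycle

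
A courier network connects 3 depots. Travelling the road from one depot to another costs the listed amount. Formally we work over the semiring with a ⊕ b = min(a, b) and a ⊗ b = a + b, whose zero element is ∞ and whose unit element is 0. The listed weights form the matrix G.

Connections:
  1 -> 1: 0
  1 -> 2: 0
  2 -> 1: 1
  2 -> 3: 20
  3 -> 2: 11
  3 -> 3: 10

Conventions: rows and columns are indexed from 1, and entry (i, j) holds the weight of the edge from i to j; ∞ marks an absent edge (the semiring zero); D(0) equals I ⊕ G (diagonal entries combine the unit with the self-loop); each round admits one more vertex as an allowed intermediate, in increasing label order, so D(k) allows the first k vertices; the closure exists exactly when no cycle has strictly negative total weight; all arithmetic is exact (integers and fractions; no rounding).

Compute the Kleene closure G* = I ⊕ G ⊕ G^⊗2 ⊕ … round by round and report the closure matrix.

D(0):
  [0, 0, ∞]
  [1, 0, 20]
  [∞, 11, 0]
D(1):
  [0, 0, ∞]
  [1, 0, 20]
  [∞, 11, 0]
D(2):
  [0, 0, 20]
  [1, 0, 20]
  [12, 11, 0]
D(3):
  [0, 0, 20]
  [1, 0, 20]
  [12, 11, 0]
Answer: G* = [[0, 0, 20], [1, 0, 20], [12, 11, 0]]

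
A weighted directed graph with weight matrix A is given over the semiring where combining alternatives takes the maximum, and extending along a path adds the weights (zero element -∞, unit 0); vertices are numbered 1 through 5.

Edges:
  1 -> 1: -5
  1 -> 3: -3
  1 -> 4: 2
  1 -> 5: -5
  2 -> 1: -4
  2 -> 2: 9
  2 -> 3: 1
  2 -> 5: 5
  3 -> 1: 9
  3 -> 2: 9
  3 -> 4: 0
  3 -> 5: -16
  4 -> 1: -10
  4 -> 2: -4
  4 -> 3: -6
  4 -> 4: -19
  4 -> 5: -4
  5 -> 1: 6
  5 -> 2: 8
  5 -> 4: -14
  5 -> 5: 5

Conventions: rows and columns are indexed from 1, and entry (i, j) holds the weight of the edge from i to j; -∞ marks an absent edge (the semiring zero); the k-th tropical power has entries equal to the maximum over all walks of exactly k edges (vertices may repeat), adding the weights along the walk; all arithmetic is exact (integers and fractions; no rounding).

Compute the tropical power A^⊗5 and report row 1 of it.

A^⊗2:
  [6, 6, -4, -3, 0]
  [11, 18, 10, 1, 14]
  [5, 18, 10, 11, 14]
  [3, 5, -3, -6, 1]
  [11, 17, 9, 8, 13]
A^⊗3:
  [6, 15, 7, 8, 11]
  [20, 27, 19, 13, 23]
  [20, 27, 19, 10, 23]
  [7, 14, 6, 5, 10]
  [19, 26, 18, 13, 22]
A^⊗4:
  [17, 24, 16, 8, 20]
  [29, 36, 28, 22, 32]
  [29, 36, 28, 22, 32]
  [16, 23, 15, 9, 19]
  [28, 35, 27, 21, 31]
A^⊗5:
  [26, 33, 25, 19, 29]
  [38, 45, 37, 31, 41]
  [38, 45, 37, 31, 41]
  [25, 32, 24, 18, 28]
  [37, 44, 36, 30, 40]
Answer: row 1 of A^⊗5 = [26, 33, 25, 19, 29]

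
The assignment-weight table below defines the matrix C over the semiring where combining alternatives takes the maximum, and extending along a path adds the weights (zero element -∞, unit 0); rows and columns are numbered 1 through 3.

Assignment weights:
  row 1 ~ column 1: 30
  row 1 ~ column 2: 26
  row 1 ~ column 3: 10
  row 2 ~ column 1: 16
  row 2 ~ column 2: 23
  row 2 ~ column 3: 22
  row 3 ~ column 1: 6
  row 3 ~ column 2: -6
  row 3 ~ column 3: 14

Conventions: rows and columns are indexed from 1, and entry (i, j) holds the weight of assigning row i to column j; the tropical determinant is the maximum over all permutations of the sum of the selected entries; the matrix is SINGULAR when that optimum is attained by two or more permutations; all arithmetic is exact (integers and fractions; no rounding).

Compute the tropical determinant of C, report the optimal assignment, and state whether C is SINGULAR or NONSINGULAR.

σ = (1, 2, 3): 30 + 23 + 14 = 67
σ = (1, 3, 2): 30 + 22 + (-6) = 46
σ = (2, 1, 3): 26 + 16 + 14 = 56
σ = (2, 3, 1): 26 + 22 + 6 = 54
σ = (3, 1, 2): 10 + 16 + (-6) = 20
σ = (3, 2, 1): 10 + 23 + 6 = 39
Optimal value attained by: σ = (1, 2, 3).
Answer: det⊕(C) = 67; verdict: NONSINGULAR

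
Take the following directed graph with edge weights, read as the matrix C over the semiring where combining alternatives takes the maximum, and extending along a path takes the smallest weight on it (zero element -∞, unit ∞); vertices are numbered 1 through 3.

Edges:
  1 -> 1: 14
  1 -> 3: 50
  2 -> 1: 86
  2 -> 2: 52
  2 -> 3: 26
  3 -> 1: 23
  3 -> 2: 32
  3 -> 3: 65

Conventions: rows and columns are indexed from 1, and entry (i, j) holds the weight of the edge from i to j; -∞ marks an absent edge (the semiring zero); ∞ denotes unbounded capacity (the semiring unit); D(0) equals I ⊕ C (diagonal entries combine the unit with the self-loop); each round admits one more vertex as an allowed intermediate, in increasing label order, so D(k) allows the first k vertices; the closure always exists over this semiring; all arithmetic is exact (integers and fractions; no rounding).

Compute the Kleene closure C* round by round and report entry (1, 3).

D(0):
  [∞, -∞, 50]
  [86, ∞, 26]
  [23, 32, ∞]
D(1):
  [∞, -∞, 50]
  [86, ∞, 50]
  [23, 32, ∞]
D(2):
  [∞, -∞, 50]
  [86, ∞, 50]
  [32, 32, ∞]
D(3):
  [∞, 32, 50]
  [86, ∞, 50]
  [32, 32, ∞]
Answer: C*[1][3] = 50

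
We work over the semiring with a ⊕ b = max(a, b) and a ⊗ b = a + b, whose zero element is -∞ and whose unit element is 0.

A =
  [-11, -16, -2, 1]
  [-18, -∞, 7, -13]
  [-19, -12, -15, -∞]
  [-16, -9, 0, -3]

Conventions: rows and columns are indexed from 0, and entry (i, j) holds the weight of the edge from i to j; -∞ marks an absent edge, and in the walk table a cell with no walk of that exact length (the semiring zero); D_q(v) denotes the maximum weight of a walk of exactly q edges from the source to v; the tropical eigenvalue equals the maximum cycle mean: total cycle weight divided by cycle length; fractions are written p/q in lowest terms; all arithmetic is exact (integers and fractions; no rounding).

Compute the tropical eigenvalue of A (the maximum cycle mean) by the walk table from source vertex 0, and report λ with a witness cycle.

q=0: [0, -∞, -∞, -∞]
q=1: [-11, -16, -2, 1]
q=2: [-15, -8, 1, -2]
q=3: [-18, -11, -1, -5]
q=4: [-20, -13, -4, -8]
Optimal cycle mean attained by: cycle 1->2->1, total 7 + (-12), length 2.
Answer: λ = -5/2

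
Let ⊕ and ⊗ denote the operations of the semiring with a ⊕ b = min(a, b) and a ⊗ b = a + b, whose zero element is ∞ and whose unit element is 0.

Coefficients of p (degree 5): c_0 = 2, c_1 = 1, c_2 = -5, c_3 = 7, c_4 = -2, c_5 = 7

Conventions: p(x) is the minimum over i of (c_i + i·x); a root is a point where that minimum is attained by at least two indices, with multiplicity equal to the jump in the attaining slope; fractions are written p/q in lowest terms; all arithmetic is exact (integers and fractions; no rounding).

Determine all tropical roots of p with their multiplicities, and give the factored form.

hull edge (i=0, c=2) to (i=2, c=-5): slope -7/2, span 2
hull edge (i=2, c=-5) to (i=4, c=-2): slope 3/2, span 2
hull edge (i=4, c=-2) to (i=5, c=7): slope 9, span 1
Factored form: p(x) = 7 ⊗ (x ⊕ (-9)) ⊗ (x ⊕ (-3/2)) ⊗ (x ⊕ (-3/2)) ⊗ (x ⊕ 7/2) ⊗ (x ⊕ 7/2)
Answer: roots = -9 (mult 1), -3/2 (mult 2), 7/2 (mult 2)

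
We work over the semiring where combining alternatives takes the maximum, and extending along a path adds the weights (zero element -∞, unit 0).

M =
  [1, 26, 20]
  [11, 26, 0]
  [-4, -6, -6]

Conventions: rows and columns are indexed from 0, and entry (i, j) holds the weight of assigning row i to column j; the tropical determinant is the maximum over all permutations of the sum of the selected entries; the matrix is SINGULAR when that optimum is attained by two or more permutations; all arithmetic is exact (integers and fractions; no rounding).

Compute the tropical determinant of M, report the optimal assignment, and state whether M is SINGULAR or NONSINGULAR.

σ = (0, 1, 2): 1 + 26 + (-6) = 21
σ = (0, 2, 1): 1 + 0 + (-6) = -5
σ = (1, 0, 2): 26 + 11 + (-6) = 31
σ = (1, 2, 0): 26 + 0 + (-4) = 22
σ = (2, 0, 1): 20 + 11 + (-6) = 25
σ = (2, 1, 0): 20 + 26 + (-4) = 42
Optimal value attained by: σ = (2, 1, 0).
Answer: det⊕(M) = 42; verdict: NONSINGULAR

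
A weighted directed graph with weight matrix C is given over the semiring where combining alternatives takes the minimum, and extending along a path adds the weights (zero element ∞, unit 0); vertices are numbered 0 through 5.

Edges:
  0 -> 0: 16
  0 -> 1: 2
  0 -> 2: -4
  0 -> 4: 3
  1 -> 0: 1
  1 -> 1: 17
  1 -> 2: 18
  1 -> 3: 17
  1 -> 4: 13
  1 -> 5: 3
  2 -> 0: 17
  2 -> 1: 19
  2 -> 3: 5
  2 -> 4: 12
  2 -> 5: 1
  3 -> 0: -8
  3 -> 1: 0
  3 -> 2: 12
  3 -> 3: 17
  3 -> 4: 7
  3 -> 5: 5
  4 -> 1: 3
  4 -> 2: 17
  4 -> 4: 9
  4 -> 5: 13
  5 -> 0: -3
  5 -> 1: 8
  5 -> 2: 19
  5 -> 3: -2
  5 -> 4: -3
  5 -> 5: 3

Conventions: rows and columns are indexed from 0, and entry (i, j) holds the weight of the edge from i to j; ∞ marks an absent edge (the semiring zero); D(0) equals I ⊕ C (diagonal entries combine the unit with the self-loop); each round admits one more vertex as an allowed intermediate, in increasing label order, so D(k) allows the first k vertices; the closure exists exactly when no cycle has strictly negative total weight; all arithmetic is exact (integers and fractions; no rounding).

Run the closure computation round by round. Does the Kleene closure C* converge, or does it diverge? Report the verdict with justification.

D(0):
  [0, 2, -4, ∞, 3, ∞]
  [1, 0, 18, 17, 13, 3]
  [17, 19, 0, 5, 12, 1]
  [-8, 0, 12, 0, 7, 5]
  [∞, 3, 17, ∞, 0, 13]
  [-3, 8, 19, -2, -3, 0]
D(1):
  [0, 2, -4, ∞, 3, ∞]
  [1, 0, -3, 17, 4, 3]
  [17, 19, 0, 5, 12, 1]
  [-8, -6, -12, 0, -5, 5]
  [∞, 3, 17, ∞, 0, 13]
  [-3, -1, -7, -2, -3, 0]
D(2):
  [0, 2, -4, 19, 3, 5]
  [1, 0, -3, 17, 4, 3]
  [17, 19, 0, 5, 12, 1]
  [-8, -6, -12, 0, -5, -3]
  [4, 3, 0, 20, 0, 6]
  [-3, -1, -7, -2, -3, 0]
Detection: at round 3, diagonal entry (3, 3) turns strictly negative.
Key observation: the cycle 3->0->2->3 has total weight (-8) + (-4) + 5, which is strictly negative.
Answer: DIVERGES — negative cycle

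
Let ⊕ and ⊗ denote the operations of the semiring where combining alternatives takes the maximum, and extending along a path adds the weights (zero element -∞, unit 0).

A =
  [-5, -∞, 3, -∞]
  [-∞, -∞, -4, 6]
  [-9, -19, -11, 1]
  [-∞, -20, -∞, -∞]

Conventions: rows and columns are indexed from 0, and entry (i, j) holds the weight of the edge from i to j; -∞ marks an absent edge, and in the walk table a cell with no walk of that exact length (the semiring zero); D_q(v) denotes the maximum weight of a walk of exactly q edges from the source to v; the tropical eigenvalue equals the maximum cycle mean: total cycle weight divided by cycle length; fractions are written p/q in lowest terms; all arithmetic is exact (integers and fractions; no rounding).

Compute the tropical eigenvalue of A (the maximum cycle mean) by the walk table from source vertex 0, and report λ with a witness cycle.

q=0: [0, -∞, -∞, -∞]
q=1: [-5, -∞, 3, -∞]
q=2: [-6, -16, -2, 4]
q=3: [-11, -16, -3, -1]
q=4: [-12, -21, -8, -2]
Optimal cycle mean attained by: cycle 0->2->0, total 3 + (-9), length 2.
Answer: λ = -3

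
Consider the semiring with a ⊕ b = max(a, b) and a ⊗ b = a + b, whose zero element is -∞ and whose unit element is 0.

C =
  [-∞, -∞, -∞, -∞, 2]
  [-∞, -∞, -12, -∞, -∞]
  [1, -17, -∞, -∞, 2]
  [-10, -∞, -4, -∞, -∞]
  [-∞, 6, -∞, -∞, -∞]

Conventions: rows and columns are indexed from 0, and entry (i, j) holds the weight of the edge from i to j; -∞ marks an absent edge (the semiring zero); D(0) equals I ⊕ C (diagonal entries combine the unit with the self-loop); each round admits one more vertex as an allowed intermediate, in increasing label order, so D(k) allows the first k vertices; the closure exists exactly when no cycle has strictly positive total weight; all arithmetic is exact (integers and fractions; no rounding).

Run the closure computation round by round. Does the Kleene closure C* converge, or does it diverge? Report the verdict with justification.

D(0):
  [0, -∞, -∞, -∞, 2]
  [-∞, 0, -12, -∞, -∞]
  [1, -17, 0, -∞, 2]
  [-10, -∞, -4, 0, -∞]
  [-∞, 6, -∞, -∞, 0]
D(1):
  [0, -∞, -∞, -∞, 2]
  [-∞, 0, -12, -∞, -∞]
  [1, -17, 0, -∞, 3]
  [-10, -∞, -4, 0, -8]
  [-∞, 6, -∞, -∞, 0]
D(2):
  [0, -∞, -∞, -∞, 2]
  [-∞, 0, -12, -∞, -∞]
  [1, -17, 0, -∞, 3]
  [-10, -∞, -4, 0, -8]
  [-∞, 6, -6, -∞, 0]
D(3):
  [0, -∞, -∞, -∞, 2]
  [-11, 0, -12, -∞, -9]
  [1, -17, 0, -∞, 3]
  [-3, -21, -4, 0, -1]
  [-5, 6, -6, -∞, 0]
D(4):
  [0, -∞, -∞, -∞, 2]
  [-11, 0, -12, -∞, -9]
  [1, -17, 0, -∞, 3]
  [-3, -21, -4, 0, -1]
  [-5, 6, -6, -∞, 0]
D(5):
  [0, 8, -4, -∞, 2]
  [-11, 0, -12, -∞, -9]
  [1, 9, 0, -∞, 3]
  [-3, 5, -4, 0, -1]
  [-5, 6, -6, -∞, 0]
Key observation: every diagonal entry stays at the unit through all rounds, so no improving cycle exists.
Answer: CONVERGES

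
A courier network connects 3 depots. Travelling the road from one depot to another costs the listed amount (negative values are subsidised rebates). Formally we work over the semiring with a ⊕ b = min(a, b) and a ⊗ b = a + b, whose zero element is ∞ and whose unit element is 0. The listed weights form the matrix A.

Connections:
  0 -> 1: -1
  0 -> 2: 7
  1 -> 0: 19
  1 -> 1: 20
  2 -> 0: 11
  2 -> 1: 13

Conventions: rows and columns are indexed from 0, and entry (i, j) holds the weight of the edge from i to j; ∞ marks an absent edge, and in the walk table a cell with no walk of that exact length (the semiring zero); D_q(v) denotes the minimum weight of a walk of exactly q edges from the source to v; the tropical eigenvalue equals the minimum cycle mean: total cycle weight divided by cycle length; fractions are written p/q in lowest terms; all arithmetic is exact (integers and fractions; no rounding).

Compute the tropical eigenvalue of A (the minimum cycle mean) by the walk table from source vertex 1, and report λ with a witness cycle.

q=0: [∞, 0, ∞]
q=1: [19, 20, ∞]
q=2: [39, 18, 26]
q=3: [37, 38, 46]
Optimal cycle mean attained by: cycle 0->1->0, total (-1) + 19, length 2.
Answer: λ = 9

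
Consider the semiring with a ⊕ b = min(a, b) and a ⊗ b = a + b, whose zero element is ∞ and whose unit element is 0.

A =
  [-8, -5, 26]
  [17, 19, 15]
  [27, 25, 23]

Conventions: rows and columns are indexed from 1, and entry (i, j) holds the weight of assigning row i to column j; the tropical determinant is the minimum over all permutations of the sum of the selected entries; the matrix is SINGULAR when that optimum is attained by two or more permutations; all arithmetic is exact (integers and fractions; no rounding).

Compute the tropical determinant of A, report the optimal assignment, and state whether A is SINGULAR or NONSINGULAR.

σ = (1, 2, 3): (-8) + 19 + 23 = 34
σ = (1, 3, 2): (-8) + 15 + 25 = 32
σ = (2, 1, 3): (-5) + 17 + 23 = 35
σ = (2, 3, 1): (-5) + 15 + 27 = 37
σ = (3, 1, 2): 26 + 17 + 25 = 68
σ = (3, 2, 1): 26 + 19 + 27 = 72
Optimal value attained by: σ = (1, 3, 2).
Answer: det⊕(A) = 32; verdict: NONSINGULAR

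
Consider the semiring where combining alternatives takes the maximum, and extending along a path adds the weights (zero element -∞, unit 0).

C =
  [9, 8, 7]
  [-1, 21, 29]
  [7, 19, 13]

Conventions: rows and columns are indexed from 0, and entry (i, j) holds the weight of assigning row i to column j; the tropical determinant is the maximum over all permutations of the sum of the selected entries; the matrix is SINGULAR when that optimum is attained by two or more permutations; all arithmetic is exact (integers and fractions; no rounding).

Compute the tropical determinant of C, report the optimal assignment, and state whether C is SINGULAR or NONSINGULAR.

σ = (0, 1, 2): 9 + 21 + 13 = 43
σ = (0, 2, 1): 9 + 29 + 19 = 57
σ = (1, 0, 2): 8 + (-1) + 13 = 20
σ = (1, 2, 0): 8 + 29 + 7 = 44
σ = (2, 0, 1): 7 + (-1) + 19 = 25
σ = (2, 1, 0): 7 + 21 + 7 = 35
Optimal value attained by: σ = (0, 2, 1).
Answer: det⊕(C) = 57; verdict: NONSINGULAR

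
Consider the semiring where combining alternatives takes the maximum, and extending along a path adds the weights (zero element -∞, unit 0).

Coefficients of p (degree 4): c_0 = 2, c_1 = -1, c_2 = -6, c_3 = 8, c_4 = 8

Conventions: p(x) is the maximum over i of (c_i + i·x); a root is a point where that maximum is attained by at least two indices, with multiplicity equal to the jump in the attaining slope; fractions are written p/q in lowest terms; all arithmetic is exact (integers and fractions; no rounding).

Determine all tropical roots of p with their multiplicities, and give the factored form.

hull edge (i=0, c=2) to (i=3, c=8): slope 2, span 3
hull edge (i=3, c=8) to (i=4, c=8): slope 0, span 1
Factored form: p(x) = 8 ⊗ (x ⊕ (-2)) ⊗ (x ⊕ (-2)) ⊗ (x ⊕ (-2)) ⊗ (x ⊕ 0)
Answer: roots = -2 (mult 3), 0 (mult 1)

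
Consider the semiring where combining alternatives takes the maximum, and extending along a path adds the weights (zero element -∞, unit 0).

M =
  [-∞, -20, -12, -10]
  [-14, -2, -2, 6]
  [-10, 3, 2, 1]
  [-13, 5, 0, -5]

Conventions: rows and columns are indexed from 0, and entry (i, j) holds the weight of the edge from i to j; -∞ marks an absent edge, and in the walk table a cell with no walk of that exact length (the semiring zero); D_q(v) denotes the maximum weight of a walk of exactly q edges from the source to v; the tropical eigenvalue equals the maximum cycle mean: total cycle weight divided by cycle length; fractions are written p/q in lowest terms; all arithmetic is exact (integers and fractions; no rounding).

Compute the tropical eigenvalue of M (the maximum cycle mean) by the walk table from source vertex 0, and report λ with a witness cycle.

q=0: [0, -∞, -∞, -∞]
q=1: [-∞, -20, -12, -10]
q=2: [-22, -5, -10, -11]
q=3: [-19, -6, -7, 1]
q=4: [-12, 6, 1, 0]
Optimal cycle mean attained by: cycle 1->3->1, total 6 + 5, length 2.
Answer: λ = 11/2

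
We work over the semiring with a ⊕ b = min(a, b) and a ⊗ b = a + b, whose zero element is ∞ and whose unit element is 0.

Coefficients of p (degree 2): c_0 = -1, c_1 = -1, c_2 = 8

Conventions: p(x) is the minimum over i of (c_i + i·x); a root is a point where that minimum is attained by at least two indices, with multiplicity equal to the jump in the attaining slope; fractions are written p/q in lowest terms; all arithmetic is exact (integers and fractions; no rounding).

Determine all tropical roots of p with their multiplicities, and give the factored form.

hull edge (i=0, c=-1) to (i=1, c=-1): slope 0, span 1
hull edge (i=1, c=-1) to (i=2, c=8): slope 9, span 1
Factored form: p(x) = 8 ⊗ (x ⊕ (-9)) ⊗ (x ⊕ 0)
Answer: roots = -9 (mult 1), 0 (mult 1)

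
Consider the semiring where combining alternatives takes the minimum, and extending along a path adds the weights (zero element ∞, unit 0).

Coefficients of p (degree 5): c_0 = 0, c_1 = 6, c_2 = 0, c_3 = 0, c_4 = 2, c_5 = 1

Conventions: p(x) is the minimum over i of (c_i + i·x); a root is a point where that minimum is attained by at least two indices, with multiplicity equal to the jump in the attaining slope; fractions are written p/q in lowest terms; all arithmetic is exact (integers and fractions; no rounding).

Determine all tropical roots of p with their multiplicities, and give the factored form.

hull edge (i=0, c=0) to (i=3, c=0): slope 0, span 3
hull edge (i=3, c=0) to (i=5, c=1): slope 1/2, span 2
Factored form: p(x) = 1 ⊗ (x ⊕ (-1/2)) ⊗ (x ⊕ (-1/2)) ⊗ (x ⊕ 0) ⊗ (x ⊕ 0) ⊗ (x ⊕ 0)
Answer: roots = -1/2 (mult 2), 0 (mult 3)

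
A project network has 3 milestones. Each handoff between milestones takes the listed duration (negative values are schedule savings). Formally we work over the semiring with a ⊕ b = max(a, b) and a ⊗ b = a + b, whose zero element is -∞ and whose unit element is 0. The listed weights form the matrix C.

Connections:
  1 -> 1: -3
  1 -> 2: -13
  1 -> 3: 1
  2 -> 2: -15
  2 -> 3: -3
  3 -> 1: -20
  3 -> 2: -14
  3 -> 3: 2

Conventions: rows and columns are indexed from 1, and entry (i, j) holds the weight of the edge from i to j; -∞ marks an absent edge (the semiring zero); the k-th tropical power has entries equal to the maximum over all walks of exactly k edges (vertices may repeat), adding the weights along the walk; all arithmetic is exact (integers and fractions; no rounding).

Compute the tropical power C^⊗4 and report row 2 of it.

C^⊗2:
  [-6, -13, 3]
  [-23, -17, -1]
  [-18, -12, 4]
C^⊗3:
  [-9, -11, 5]
  [-21, -15, 1]
  [-16, -10, 6]
C^⊗4:
  [-12, -9, 7]
  [-19, -13, 3]
  [-14, -8, 8]
Answer: row 2 of C^⊗4 = [-19, -13, 3]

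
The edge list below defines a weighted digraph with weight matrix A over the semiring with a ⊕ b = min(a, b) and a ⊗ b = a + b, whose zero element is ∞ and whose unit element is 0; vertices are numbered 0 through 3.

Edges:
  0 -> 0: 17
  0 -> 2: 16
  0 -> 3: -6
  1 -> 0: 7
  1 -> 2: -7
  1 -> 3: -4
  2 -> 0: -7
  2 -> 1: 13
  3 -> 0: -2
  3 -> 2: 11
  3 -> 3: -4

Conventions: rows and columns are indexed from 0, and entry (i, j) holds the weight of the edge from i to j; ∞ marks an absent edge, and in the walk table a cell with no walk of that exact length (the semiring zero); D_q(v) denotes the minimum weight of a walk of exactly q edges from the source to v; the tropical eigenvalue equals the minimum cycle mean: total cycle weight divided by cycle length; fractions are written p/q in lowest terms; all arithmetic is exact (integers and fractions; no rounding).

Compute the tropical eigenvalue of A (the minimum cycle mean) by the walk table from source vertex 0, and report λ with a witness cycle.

q=0: [0, ∞, ∞, ∞]
q=1: [17, ∞, 16, -6]
q=2: [-8, 29, 5, -10]
q=3: [-12, 18, 1, -14]
q=4: [-16, 14, -3, -18]
Optimal cycle mean attained by: cycle 0->3->0, total (-6) + (-2), length 2.
Answer: λ = -4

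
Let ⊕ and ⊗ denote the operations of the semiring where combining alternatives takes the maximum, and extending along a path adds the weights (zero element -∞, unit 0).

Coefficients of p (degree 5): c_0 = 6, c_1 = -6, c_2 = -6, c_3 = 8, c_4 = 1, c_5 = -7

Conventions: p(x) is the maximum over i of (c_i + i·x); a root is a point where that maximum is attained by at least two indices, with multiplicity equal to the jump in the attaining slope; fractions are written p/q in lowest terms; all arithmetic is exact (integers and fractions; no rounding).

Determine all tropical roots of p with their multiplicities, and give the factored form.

hull edge (i=0, c=6) to (i=3, c=8): slope 2/3, span 3
hull edge (i=3, c=8) to (i=4, c=1): slope -7, span 1
hull edge (i=4, c=1) to (i=5, c=-7): slope -8, span 1
Factored form: p(x) = -7 ⊗ (x ⊕ (-2/3)) ⊗ (x ⊕ (-2/3)) ⊗ (x ⊕ (-2/3)) ⊗ (x ⊕ 7) ⊗ (x ⊕ 8)
Answer: roots = -2/3 (mult 3), 7 (mult 1), 8 (mult 1)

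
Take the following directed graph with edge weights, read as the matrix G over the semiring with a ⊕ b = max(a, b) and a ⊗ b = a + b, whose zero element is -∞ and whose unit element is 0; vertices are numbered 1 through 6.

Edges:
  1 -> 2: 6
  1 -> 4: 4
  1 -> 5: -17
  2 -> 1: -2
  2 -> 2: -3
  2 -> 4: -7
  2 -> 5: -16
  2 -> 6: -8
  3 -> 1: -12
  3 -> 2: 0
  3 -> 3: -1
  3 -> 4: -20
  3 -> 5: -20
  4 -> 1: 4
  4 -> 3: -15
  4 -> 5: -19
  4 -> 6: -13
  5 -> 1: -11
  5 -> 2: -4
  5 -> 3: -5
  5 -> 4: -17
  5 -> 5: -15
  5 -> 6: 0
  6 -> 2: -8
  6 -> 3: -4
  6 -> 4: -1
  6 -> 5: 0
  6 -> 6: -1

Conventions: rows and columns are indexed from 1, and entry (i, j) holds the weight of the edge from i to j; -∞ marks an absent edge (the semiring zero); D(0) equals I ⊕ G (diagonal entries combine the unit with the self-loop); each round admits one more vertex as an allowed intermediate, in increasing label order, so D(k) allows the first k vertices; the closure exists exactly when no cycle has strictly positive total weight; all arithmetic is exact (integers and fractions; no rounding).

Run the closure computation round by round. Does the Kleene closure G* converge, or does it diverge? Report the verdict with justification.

D(0):
  [0, 6, -∞, 4, -17, -∞]
  [-2, 0, -∞, -7, -16, -8]
  [-12, 0, 0, -20, -20, -∞]
  [4, -∞, -15, 0, -19, -13]
  [-11, -4, -5, -17, 0, 0]
  [-∞, -8, -4, -1, 0, 0]
Detection: at round 1, diagonal entry (2, 2) turns strictly positive.
Key observation: the cycle 2->1->2 has total weight (-2) + 6, which is strictly positive.
Answer: DIVERGES — positive cycle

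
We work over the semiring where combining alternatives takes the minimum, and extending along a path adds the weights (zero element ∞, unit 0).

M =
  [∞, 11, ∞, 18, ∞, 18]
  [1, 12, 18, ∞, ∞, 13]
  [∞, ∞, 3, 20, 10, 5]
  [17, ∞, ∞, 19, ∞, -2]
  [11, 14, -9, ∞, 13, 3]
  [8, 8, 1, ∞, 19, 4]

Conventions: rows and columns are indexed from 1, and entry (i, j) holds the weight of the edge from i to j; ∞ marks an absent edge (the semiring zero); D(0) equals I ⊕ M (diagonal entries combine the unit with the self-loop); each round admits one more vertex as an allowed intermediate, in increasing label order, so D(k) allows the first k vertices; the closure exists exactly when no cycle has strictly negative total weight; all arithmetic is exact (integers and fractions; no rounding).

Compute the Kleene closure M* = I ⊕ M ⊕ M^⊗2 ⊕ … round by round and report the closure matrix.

D(0):
  [0, 11, ∞, 18, ∞, 18]
  [1, 0, 18, ∞, ∞, 13]
  [∞, ∞, 0, 20, 10, 5]
  [17, ∞, ∞, 0, ∞, -2]
  [11, 14, -9, ∞, 0, 3]
  [8, 8, 1, ∞, 19, 0]
D(1):
  [0, 11, ∞, 18, ∞, 18]
  [1, 0, 18, 19, ∞, 13]
  [∞, ∞, 0, 20, 10, 5]
  [17, 28, ∞, 0, ∞, -2]
  [11, 14, -9, 29, 0, 3]
  [8, 8, 1, 26, 19, 0]
D(2):
  [0, 11, 29, 18, ∞, 18]
  [1, 0, 18, 19, ∞, 13]
  [∞, ∞, 0, 20, 10, 5]
  [17, 28, 46, 0, ∞, -2]
  [11, 14, -9, 29, 0, 3]
  [8, 8, 1, 26, 19, 0]
D(3):
  [0, 11, 29, 18, 39, 18]
  [1, 0, 18, 19, 28, 13]
  [∞, ∞, 0, 20, 10, 5]
  [17, 28, 46, 0, 56, -2]
  [11, 14, -9, 11, 0, -4]
  [8, 8, 1, 21, 11, 0]
D(4):
  [0, 11, 29, 18, 39, 16]
  [1, 0, 18, 19, 28, 13]
  [37, 48, 0, 20, 10, 5]
  [17, 28, 46, 0, 56, -2]
  [11, 14, -9, 11, 0, -4]
  [8, 8, 1, 21, 11, 0]
D(5):
  [0, 11, 29, 18, 39, 16]
  [1, 0, 18, 19, 28, 13]
  [21, 24, 0, 20, 10, 5]
  [17, 28, 46, 0, 56, -2]
  [11, 14, -9, 11, 0, -4]
  [8, 8, 1, 21, 11, 0]
D(6):
  [0, 11, 17, 18, 27, 16]
  [1, 0, 14, 19, 24, 13]
  [13, 13, 0, 20, 10, 5]
  [6, 6, -1, 0, 9, -2]
  [4, 4, -9, 11, 0, -4]
  [8, 8, 1, 21, 11, 0]
Answer: M* = [[0, 11, 17, 18, 27, 16], [1, 0, 14, 19, 24, 13], [13, 13, 0, 20, 10, 5], [6, 6, -1, 0, 9, -2], [4, 4, -9, 11, 0, -4], [8, 8, 1, 21, 11, 0]]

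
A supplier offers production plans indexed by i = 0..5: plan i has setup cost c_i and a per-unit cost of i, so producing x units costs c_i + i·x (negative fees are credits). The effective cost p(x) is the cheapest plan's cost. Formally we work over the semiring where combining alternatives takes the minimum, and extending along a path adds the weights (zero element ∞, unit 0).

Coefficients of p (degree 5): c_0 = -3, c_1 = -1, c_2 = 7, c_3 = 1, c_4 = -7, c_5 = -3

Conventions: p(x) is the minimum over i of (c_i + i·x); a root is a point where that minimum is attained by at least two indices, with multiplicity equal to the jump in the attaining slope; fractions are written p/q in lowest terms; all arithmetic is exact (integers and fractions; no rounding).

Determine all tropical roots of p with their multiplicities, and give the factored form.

hull edge (i=0, c=-3) to (i=4, c=-7): slope -1, span 4
hull edge (i=4, c=-7) to (i=5, c=-3): slope 4, span 1
Factored form: p(x) = -3 ⊗ (x ⊕ (-4)) ⊗ (x ⊕ 1) ⊗ (x ⊕ 1) ⊗ (x ⊕ 1) ⊗ (x ⊕ 1)
Answer: roots = -4 (mult 1), 1 (mult 4)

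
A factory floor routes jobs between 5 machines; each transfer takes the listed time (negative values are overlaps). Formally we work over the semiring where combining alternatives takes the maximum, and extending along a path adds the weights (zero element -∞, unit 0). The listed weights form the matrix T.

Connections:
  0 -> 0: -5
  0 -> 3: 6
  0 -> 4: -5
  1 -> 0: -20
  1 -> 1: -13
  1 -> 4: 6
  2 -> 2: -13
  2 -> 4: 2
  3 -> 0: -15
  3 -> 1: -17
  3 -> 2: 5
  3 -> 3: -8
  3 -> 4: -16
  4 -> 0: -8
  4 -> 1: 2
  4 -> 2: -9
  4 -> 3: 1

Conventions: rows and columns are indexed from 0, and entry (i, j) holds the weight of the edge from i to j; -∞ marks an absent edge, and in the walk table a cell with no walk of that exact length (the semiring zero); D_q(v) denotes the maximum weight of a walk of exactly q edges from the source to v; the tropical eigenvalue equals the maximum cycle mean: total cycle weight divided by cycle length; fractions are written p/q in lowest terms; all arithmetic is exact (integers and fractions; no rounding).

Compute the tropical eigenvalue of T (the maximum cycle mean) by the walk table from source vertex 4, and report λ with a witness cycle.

q=0: [-∞, -∞, -∞, -∞, 0]
q=1: [-8, 2, -9, 1, -∞]
q=2: [-13, -11, 6, -2, 8]
q=3: [0, 10, 3, 9, 8]
q=4: [0, 10, 14, 9, 16]
q=5: [8, 18, 14, 17, 16]
Optimal cycle mean attained by: cycle 1->4->1, total 6 + 2, length 2.
Answer: λ = 4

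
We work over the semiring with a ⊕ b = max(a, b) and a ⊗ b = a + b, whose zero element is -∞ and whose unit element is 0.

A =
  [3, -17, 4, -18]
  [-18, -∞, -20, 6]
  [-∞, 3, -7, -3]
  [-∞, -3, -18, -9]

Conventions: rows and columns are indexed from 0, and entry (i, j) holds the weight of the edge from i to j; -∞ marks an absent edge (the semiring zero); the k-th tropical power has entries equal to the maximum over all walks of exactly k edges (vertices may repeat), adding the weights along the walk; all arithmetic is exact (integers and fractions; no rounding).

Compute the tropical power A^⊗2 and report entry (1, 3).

A^⊗2:
  [6, 7, 7, 1]
  [-15, 3, -12, -3]
  [-15, -4, -14, 9]
  [-21, -12, -23, 3]
Key observation: the optimum is the walk 1->3->3, with weight 6 + (-9) = -3.
Optimal value attained by: walk 1->3->3.
Answer: (A^⊗2)[1][3] = -3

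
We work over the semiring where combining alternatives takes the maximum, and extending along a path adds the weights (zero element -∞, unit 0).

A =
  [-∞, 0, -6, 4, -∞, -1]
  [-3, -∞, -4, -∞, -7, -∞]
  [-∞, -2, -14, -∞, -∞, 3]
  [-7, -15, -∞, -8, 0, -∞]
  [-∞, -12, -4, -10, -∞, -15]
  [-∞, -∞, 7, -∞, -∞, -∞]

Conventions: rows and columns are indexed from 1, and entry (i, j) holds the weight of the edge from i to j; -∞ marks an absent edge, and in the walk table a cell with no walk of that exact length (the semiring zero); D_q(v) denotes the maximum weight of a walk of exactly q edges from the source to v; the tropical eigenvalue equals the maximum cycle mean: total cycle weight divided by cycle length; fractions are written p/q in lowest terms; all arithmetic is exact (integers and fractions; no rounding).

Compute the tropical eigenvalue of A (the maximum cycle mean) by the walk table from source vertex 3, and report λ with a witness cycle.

q=0: [-∞, -∞, 0, -∞, -∞, -∞]
q=1: [-∞, -2, -14, -∞, -∞, 3]
q=2: [-5, -16, 10, -∞, -9, -11]
q=3: [-19, 8, -4, -1, -23, 13]
q=4: [5, -6, 20, -9, 1, -1]
q=5: [-9, 18, 6, 9, -9, 23]
q=6: [15, 4, 30, 1, 11, 9]
Optimal cycle mean attained by: cycle 3->6->3, total 3 + 7, length 2.
Answer: λ = 5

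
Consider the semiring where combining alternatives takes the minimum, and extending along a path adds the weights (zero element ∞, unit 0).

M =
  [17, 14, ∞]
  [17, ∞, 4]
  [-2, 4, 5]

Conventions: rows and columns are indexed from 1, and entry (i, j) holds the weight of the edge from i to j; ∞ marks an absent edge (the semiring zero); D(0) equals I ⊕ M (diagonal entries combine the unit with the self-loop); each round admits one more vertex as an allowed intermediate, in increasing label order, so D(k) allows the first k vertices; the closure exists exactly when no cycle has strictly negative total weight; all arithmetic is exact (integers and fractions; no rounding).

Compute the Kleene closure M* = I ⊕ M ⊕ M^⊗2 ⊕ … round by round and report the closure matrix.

D(0):
  [0, 14, ∞]
  [17, 0, 4]
  [-2, 4, 0]
D(1):
  [0, 14, ∞]
  [17, 0, 4]
  [-2, 4, 0]
D(2):
  [0, 14, 18]
  [17, 0, 4]
  [-2, 4, 0]
D(3):
  [0, 14, 18]
  [2, 0, 4]
  [-2, 4, 0]
Answer: M* = [[0, 14, 18], [2, 0, 4], [-2, 4, 0]]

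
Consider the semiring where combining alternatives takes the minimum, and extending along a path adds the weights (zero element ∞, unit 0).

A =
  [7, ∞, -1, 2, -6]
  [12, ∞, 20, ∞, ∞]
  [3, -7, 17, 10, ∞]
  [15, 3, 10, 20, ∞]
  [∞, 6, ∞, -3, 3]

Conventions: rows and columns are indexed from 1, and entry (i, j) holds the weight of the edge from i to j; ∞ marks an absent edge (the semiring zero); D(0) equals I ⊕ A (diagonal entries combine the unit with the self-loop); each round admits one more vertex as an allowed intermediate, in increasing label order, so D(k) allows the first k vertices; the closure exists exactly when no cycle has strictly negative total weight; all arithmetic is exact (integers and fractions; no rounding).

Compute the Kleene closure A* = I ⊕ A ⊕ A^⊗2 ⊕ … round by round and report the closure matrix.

D(0):
  [0, ∞, -1, 2, -6]
  [12, 0, 20, ∞, ∞]
  [3, -7, 0, 10, ∞]
  [15, 3, 10, 0, ∞]
  [∞, 6, ∞, -3, 0]
D(1):
  [0, ∞, -1, 2, -6]
  [12, 0, 11, 14, 6]
  [3, -7, 0, 5, -3]
  [15, 3, 10, 0, 9]
  [∞, 6, ∞, -3, 0]
D(2):
  [0, ∞, -1, 2, -6]
  [12, 0, 11, 14, 6]
  [3, -7, 0, 5, -3]
  [15, 3, 10, 0, 9]
  [18, 6, 17, -3, 0]
D(3):
  [0, -8, -1, 2, -6]
  [12, 0, 11, 14, 6]
  [3, -7, 0, 5, -3]
  [13, 3, 10, 0, 7]
  [18, 6, 17, -3, 0]
D(4):
  [0, -8, -1, 2, -6]
  [12, 0, 11, 14, 6]
  [3, -7, 0, 5, -3]
  [13, 3, 10, 0, 7]
  [10, 0, 7, -3, 0]
D(5):
  [0, -8, -1, -9, -6]
  [12, 0, 11, 3, 6]
  [3, -7, 0, -6, -3]
  [13, 3, 10, 0, 7]
  [10, 0, 7, -3, 0]
Answer: A* = [[0, -8, -1, -9, -6], [12, 0, 11, 3, 6], [3, -7, 0, -6, -3], [13, 3, 10, 0, 7], [10, 0, 7, -3, 0]]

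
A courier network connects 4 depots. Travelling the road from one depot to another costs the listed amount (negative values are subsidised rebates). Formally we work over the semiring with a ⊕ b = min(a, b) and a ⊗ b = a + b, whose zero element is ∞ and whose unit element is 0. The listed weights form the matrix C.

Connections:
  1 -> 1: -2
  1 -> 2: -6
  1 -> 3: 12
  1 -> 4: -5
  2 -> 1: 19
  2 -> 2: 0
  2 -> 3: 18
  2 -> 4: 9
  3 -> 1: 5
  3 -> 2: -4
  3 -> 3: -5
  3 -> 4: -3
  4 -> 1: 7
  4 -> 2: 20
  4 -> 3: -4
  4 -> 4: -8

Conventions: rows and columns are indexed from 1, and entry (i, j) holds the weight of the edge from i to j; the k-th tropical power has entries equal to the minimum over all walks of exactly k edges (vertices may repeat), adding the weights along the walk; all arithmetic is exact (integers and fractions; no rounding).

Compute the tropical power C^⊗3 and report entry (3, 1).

C^⊗2:
  [-4, -8, -9, -13]
  [16, 0, 5, 1]
  [0, -9, -10, -11]
  [-1, -8, -12, -16]
C^⊗3:
  [-6, -13, -17, -21]
  [8, 0, -3, -7]
  [-5, -14, -15, -19]
  [-9, -16, -20, -24]
Key observation: the optimum is the walk 3->3->3->1, with weight (-5) + (-5) + 5 = -5.
Optimal value attained by: walk 3->3->3->1.
Answer: (C^⊗3)[3][1] = -5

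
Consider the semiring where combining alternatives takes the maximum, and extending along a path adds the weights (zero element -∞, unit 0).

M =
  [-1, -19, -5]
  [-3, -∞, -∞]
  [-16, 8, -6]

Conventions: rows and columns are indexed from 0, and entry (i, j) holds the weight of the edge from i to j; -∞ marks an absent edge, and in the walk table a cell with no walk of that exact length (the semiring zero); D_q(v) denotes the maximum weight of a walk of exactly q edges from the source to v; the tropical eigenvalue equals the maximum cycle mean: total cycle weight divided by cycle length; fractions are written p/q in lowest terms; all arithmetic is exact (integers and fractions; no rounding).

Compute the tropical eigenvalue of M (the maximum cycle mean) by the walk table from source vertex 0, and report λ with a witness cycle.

q=0: [0, -∞, -∞]
q=1: [-1, -19, -5]
q=2: [-2, 3, -6]
q=3: [0, 2, -7]
Optimal cycle mean attained by: cycle 0->2->1->0, total (-5) + 8 + (-3), length 3.
Answer: λ = 0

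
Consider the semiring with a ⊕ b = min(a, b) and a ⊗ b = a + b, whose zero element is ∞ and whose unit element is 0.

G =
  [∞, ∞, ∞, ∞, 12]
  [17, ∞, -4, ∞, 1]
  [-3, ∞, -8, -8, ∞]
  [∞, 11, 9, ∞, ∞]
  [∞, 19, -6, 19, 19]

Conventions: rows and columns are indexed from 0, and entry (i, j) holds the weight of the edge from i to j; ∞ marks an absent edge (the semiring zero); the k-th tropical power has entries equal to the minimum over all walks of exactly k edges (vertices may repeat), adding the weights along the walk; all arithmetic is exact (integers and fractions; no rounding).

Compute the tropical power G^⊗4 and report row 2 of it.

G^⊗2:
  [∞, 31, 6, 31, 31]
  [-7, 20, -12, -12, 20]
  [-11, 3, -16, -16, 9]
  [6, ∞, 1, 1, 12]
  [-9, 30, -14, -14, 20]
G^⊗3:
  [3, 42, -2, -2, 32]
  [-15, -1, -20, -20, 5]
  [-19, -5, -24, -24, 1]
  [-2, 12, -7, -7, 18]
  [-17, -3, -22, -22, 3]
G^⊗4:
  [-5, 9, -10, -10, 15]
  [-23, -9, -28, -28, -3]
  [-27, -13, -32, -32, -7]
  [-10, 4, -15, -15, 10]
  [-25, -11, -30, -30, -5]
Answer: row 2 of G^⊗4 = [-27, -13, -32, -32, -7]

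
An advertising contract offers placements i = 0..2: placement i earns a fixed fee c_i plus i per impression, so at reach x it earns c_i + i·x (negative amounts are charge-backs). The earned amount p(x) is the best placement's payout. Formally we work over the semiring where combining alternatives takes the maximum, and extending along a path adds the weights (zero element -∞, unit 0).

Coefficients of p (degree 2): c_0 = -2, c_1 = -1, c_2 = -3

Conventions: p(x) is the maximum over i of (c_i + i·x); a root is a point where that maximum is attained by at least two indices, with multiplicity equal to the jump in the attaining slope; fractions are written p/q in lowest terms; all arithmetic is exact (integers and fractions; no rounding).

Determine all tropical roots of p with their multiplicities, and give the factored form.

hull edge (i=0, c=-2) to (i=1, c=-1): slope 1, span 1
hull edge (i=1, c=-1) to (i=2, c=-3): slope -2, span 1
Factored form: p(x) = -3 ⊗ (x ⊕ (-1)) ⊗ (x ⊕ 2)
Answer: roots = -1 (mult 1), 2 (mult 1)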